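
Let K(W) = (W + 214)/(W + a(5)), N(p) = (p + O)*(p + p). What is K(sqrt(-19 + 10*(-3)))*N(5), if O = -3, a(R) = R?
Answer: 11190/37 - 14630*I/37 ≈ 302.43 - 395.41*I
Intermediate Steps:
N(p) = 2*p*(-3 + p) (N(p) = (p - 3)*(p + p) = (-3 + p)*(2*p) = 2*p*(-3 + p))
K(W) = (214 + W)/(5 + W) (K(W) = (W + 214)/(W + 5) = (214 + W)/(5 + W))
K(sqrt(-19 + 10*(-3)))*N(5) = ((214 + sqrt(-19 + 10*(-3)))/(5 + sqrt(-19 + 10*(-3))))*(2*5*(-3 + 5)) = ((214 + sqrt(-19 - 30))/(5 + sqrt(-19 - 30)))*(2*5*2) = ((214 + sqrt(-49))/(5 + sqrt(-49)))*20 = ((214 + 7*I)/(5 + 7*I))*20 = (((5 - 7*I)/74)*(214 + 7*I))*20 = ((5 - 7*I)*(214 + 7*I)/74)*20 = 10*(5 - 7*I)*(214 + 7*I)/37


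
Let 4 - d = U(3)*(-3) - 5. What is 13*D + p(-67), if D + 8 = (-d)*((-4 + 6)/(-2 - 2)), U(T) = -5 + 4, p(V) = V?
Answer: -132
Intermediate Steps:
U(T) = -1
d = 6 (d = 4 - (-1*(-3) - 5) = 4 - (3 - 5) = 4 - 1*(-2) = 4 + 2 = 6)
D = -5 (D = -8 + (-1*6)*((-4 + 6)/(-2 - 2)) = -8 - 12/(-4) = -8 - 12*(-1)/4 = -8 - 6*(-1/2) = -8 + 3 = -5)
13*D + p(-67) = 13*(-5) - 67 = -65 - 67 = -132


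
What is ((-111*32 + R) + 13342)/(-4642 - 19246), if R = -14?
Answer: -611/1493 ≈ -0.40924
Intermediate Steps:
((-111*32 + R) + 13342)/(-4642 - 19246) = ((-111*32 - 14) + 13342)/(-4642 - 19246) = ((-3552 - 14) + 13342)/(-23888) = (-3566 + 13342)*(-1/23888) = 9776*(-1/23888) = -611/1493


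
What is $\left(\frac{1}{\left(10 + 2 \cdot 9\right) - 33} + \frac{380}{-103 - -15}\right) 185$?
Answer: $- \frac{18389}{22} \approx -835.86$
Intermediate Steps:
$\left(\frac{1}{\left(10 + 2 \cdot 9\right) - 33} + \frac{380}{-103 - -15}\right) 185 = \left(\frac{1}{\left(10 + 18\right) - 33} + \frac{380}{-103 + 15}\right) 185 = \left(\frac{1}{28 - 33} + \frac{380}{-88}\right) 185 = \left(\frac{1}{-5} + 380 \left(- \frac{1}{88}\right)\right) 185 = \left(- \frac{1}{5} - \frac{95}{22}\right) 185 = \left(- \frac{497}{110}\right) 185 = - \frac{18389}{22}$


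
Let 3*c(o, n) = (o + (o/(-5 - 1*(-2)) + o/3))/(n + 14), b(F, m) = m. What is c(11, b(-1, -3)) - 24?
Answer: -71/3 ≈ -23.667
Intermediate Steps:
c(o, n) = o/(3*(14 + n)) (c(o, n) = ((o + (o/(-5 - 1*(-2)) + o/3))/(n + 14))/3 = ((o + (o/(-5 + 2) + o*(1/3)))/(14 + n))/3 = ((o + (o/(-3) + o/3))/(14 + n))/3 = ((o + (o*(-1/3) + o/3))/(14 + n))/3 = ((o + (-o/3 + o/3))/(14 + n))/3 = ((o + 0)/(14 + n))/3 = (o/(14 + n))/3 = o/(3*(14 + n)))
c(11, b(-1, -3)) - 24 = (1/3)*11/(14 - 3) - 24 = (1/3)*11/11 - 24 = (1/3)*11*(1/11) - 24 = 1/3 - 24 = -71/3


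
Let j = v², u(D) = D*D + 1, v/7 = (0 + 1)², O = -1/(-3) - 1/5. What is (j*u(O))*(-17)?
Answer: -190757/225 ≈ -847.81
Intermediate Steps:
O = 2/15 (O = -1*(-⅓) - 1*⅕ = ⅓ - ⅕ = 2/15 ≈ 0.13333)
v = 7 (v = 7*(0 + 1)² = 7*1² = 7*1 = 7)
u(D) = 1 + D² (u(D) = D² + 1 = 1 + D²)
j = 49 (j = 7² = 49)
(j*u(O))*(-17) = (49*(1 + (2/15)²))*(-17) = (49*(1 + 4/225))*(-17) = (49*(229/225))*(-17) = (11221/225)*(-17) = -190757/225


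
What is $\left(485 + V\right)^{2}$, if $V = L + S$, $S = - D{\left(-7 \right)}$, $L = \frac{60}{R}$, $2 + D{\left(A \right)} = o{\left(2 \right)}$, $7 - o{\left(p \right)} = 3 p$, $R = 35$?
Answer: $\frac{11655396}{49} \approx 2.3787 \cdot 10^{5}$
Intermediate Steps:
$o{\left(p \right)} = 7 - 3 p$
$D{\left(A \right)} = -1$ ($D{\left(A \right)} = -2 + \left(7 - 6\right) = -2 + 1 = -1$)
$L = \frac{12}{7}$ ($L = \frac{60}{35} = 60 \cdot \frac{1}{35} = \frac{12}{7} \approx 1.7143$)
$S = 1$ ($S = \left(-1\right) \left(-1\right) = 1$)
$V = \frac{19}{7}$ ($V = \frac{12}{7} + 1 = \frac{19}{7} \approx 2.7143$)
$\left(485 + V\right)^{2} = \left(485 + \frac{19}{7}\right)^{2} = \left(\frac{3414}{7}\right)^{2} = \frac{11655396}{49}$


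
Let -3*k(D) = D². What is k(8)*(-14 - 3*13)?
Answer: 3392/3 ≈ 1130.7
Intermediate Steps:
k(D) = -D²/3
k(8)*(-14 - 3*13) = (-⅓*8²)*(-14 - 3*13) = (-⅓*64)*(-14 - 39) = -64/3*(-53) = 3392/3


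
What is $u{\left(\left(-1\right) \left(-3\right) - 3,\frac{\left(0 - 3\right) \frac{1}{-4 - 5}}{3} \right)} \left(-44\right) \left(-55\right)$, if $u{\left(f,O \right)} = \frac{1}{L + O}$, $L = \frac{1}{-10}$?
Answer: $217800$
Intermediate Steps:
$L = - \frac{1}{10} \approx -0.1$
$u{\left(f,O \right)} = \frac{1}{- \frac{1}{10} + O}$
$u{\left(\left(-1\right) \left(-3\right) - 3,\frac{\left(0 - 3\right) \frac{1}{-4 - 5}}{3} \right)} \left(-44\right) \left(-55\right) = \frac{10}{-1 + 10 \frac{\left(0 - 3\right) \frac{1}{-4 - 5}}{3}} \left(-44\right) \left(-55\right) = \frac{10}{-1 + 10 - \frac{3}{-9} \cdot \frac{1}{3}} \left(-44\right) \left(-55\right) = \frac{10}{-1 + 10 \left(-3\right) \left(- \frac{1}{9}\right) \frac{1}{3}} \left(-44\right) \left(-55\right) = \frac{10}{-1 + 10 \cdot \frac{1}{3} \cdot \frac{1}{3}} \left(-44\right) \left(-55\right) = \frac{10}{-1 + 10 \cdot \frac{1}{9}} \left(-44\right) \left(-55\right) = \frac{10}{-1 + \frac{10}{9}} \left(-44\right) \left(-55\right) = 10 \frac{1}{\frac{1}{9}} \left(-44\right) \left(-55\right) = 10 \cdot 9 \left(-44\right) \left(-55\right) = 90 \left(-44\right) \left(-55\right) = \left(-3960\right) \left(-55\right) = 217800$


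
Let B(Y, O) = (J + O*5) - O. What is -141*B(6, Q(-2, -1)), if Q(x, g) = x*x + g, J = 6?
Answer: -2538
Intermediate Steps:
Q(x, g) = g + x**2 (Q(x, g) = x**2 + g = g + x**2)
B(Y, O) = 6 + 4*O (B(Y, O) = (6 + O*5) - O = (6 + 5*O) - O = 6 + 4*O)
-141*B(6, Q(-2, -1)) = -141*(6 + 4*(-1 + (-2)**2)) = -141*(6 + 4*(-1 + 4)) = -141*(6 + 4*3) = -141*(6 + 12) = -141*18 = -2538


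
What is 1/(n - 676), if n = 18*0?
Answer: -1/676 ≈ -0.0014793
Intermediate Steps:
n = 0
1/(n - 676) = 1/(0 - 676) = 1/(-676) = -1/676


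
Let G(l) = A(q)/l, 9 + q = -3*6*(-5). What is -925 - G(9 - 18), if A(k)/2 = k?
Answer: -907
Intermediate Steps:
q = 81 (q = -9 - 3*6*(-5) = -9 - 18*(-5) = -9 + 90 = 81)
A(k) = 2*k
G(l) = 162/l (G(l) = (2*81)/l = 162/l)
-925 - G(9 - 18) = -925 - 162/(9 - 18) = -925 - 162/(-9) = -925 - 162*(-1)/9 = -925 - 1*(-18) = -925 + 18 = -907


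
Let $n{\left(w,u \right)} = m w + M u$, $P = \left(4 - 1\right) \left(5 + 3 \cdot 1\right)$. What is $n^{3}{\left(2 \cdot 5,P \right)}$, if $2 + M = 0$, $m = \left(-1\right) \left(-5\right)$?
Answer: $8$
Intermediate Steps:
$m = 5$
$P = 24$ ($P = 3 \left(5 + 3\right) = 3 \cdot 8 = 24$)
$M = -2$ ($M = -2 + 0 = -2$)
$n{\left(w,u \right)} = - 2 u + 5 w$ ($n{\left(w,u \right)} = 5 w - 2 u = - 2 u + 5 w$)
$n^{3}{\left(2 \cdot 5,P \right)} = \left(\left(-2\right) 24 + 5 \cdot 2 \cdot 5\right)^{3} = \left(-48 + 5 \cdot 10\right)^{3} = \left(-48 + 50\right)^{3} = 2^{3} = 8$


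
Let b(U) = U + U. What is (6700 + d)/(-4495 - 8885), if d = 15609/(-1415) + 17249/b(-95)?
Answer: -354784391/719442600 ≈ -0.49314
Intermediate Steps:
b(U) = 2*U
d = -5474609/53770 (d = 15609/(-1415) + 17249/((2*(-95))) = 15609*(-1/1415) + 17249/(-190) = -15609/1415 + 17249*(-1/190) = -15609/1415 - 17249/190 = -5474609/53770 ≈ -101.82)
(6700 + d)/(-4495 - 8885) = (6700 - 5474609/53770)/(-4495 - 8885) = (354784391/53770)/(-13380) = (354784391/53770)*(-1/13380) = -354784391/719442600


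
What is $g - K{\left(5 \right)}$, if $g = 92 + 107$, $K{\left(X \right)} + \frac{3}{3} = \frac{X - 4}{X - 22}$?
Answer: $\frac{3401}{17} \approx 200.06$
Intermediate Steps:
$K{\left(X \right)} = -1 + \frac{-4 + X}{-22 + X}$ ($K{\left(X \right)} = -1 + \frac{X - 4}{X - 22} = -1 + \frac{-4 + X}{-22 + X}$)
$g = 199$
$g - K{\left(5 \right)} = 199 - \frac{18}{-22 + 5} = 199 - \frac{18}{-17} = 199 - 18 \left(- \frac{1}{17}\right) = 199 - - \frac{18}{17} = 199 + \frac{18}{17} = \frac{3401}{17}$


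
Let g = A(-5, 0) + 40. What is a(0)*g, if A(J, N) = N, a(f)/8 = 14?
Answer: 4480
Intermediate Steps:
a(f) = 112 (a(f) = 8*14 = 112)
g = 40 (g = 0 + 40 = 40)
a(0)*g = 112*40 = 4480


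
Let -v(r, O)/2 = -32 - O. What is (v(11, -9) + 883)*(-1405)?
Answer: -1305245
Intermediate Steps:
v(r, O) = 64 + 2*O (v(r, O) = -2*(-32 - O) = 64 + 2*O)
(v(11, -9) + 883)*(-1405) = ((64 + 2*(-9)) + 883)*(-1405) = ((64 - 18) + 883)*(-1405) = (46 + 883)*(-1405) = 929*(-1405) = -1305245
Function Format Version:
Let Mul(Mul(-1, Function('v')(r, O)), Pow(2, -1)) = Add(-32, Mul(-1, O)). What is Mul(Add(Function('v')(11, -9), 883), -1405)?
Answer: -1305245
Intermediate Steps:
Function('v')(r, O) = Add(64, Mul(2, O)) (Function('v')(r, O) = Mul(-2, Add(-32, Mul(-1, O))) = Add(64, Mul(2, O)))
Mul(Add(Function('v')(11, -9), 883), -1405) = Mul(Add(Add(64, Mul(2, -9)), 883), -1405) = Mul(Add(Add(64, -18), 883), -1405) = Mul(Add(46, 883), -1405) = Mul(929, -1405) = -1305245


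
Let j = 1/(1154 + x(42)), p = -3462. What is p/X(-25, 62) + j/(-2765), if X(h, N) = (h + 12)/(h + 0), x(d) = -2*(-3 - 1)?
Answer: -278079091513/41768090 ≈ -6657.7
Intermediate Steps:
x(d) = 8 (x(d) = -2*(-4) = 8)
j = 1/1162 (j = 1/(1154 + 8) = 1/1162 ≈ 0.00086058)
X(h, N) = (12 + h)/h
p/X(-25, 62) + j/(-2765) = -3462*(-25/(12 - 25)) + (1/1162)/(-2765) = -3462/((-1/25*(-13))) + (1/1162)*(-1/2765) = -3462/13/25 - 1/3212930 = -3462*25/13 - 1/3212930 = -86550/13 - 1/3212930 = -278079091513/41768090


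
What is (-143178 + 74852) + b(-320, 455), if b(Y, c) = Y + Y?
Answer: -68966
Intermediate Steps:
b(Y, c) = 2*Y
(-143178 + 74852) + b(-320, 455) = (-143178 + 74852) + 2*(-320) = -68326 - 640 = -68966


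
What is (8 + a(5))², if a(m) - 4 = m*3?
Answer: 729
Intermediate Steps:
a(m) = 4 + 3*m (a(m) = 4 + m*3 = 4 + 3*m)
(8 + a(5))² = (8 + (4 + 3*5))² = (8 + (4 + 15))² = (8 + 19)² = 27² = 729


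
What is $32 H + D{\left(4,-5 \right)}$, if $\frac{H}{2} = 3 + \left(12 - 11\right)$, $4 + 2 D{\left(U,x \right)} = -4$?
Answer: $252$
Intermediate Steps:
$D{\left(U,x \right)} = -4$ ($D{\left(U,x \right)} = -2 + \frac{1}{2} \left(-4\right) = -2 - 2 = -4$)
$H = 8$ ($H = 2 \left(3 + \left(12 - 11\right)\right) = 2 \left(3 + 1\right) = 2 \cdot 4 = 8$)
$32 H + D{\left(4,-5 \right)} = 32 \cdot 8 - 4 = 256 - 4 = 252$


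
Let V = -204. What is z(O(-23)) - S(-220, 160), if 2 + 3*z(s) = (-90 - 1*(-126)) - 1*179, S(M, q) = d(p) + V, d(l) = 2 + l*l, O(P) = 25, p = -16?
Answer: -307/3 ≈ -102.33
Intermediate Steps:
d(l) = 2 + l²
S(M, q) = 54 (S(M, q) = (2 + (-16)²) - 204 = (2 + 256) - 204 = 258 - 204 = 54)
z(s) = -145/3 (z(s) = -⅔ + ((-90 - 1*(-126)) - 1*179)/3 = -⅔ + ((-90 + 126) - 179)/3 = -⅔ + (36 - 179)/3 = -⅔ + (⅓)*(-143) = -⅔ - 143/3 = -145/3)
z(O(-23)) - S(-220, 160) = -145/3 - 1*54 = -145/3 - 54 = -307/3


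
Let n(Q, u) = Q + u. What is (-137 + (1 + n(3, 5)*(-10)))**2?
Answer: 46656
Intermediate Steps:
(-137 + (1 + n(3, 5)*(-10)))**2 = (-137 + (1 + (3 + 5)*(-10)))**2 = (-137 + (1 + 8*(-10)))**2 = (-137 + (1 - 80))**2 = (-137 - 79)**2 = (-216)**2 = 46656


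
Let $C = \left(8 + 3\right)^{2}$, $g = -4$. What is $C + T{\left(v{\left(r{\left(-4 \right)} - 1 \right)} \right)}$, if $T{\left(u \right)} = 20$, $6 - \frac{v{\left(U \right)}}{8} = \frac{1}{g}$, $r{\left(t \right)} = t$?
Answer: $141$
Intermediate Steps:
$v{\left(U \right)} = 50$ ($v{\left(U \right)} = 48 - \frac{8}{-4} = 48 - -2 = 48 + 2 = 50$)
$C = 121$ ($C = 11^{2} = 121$)
$C + T{\left(v{\left(r{\left(-4 \right)} - 1 \right)} \right)} = 121 + 20 = 141$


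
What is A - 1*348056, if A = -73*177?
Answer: -360977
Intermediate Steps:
A = -12921
A - 1*348056 = -12921 - 1*348056 = -12921 - 348056 = -360977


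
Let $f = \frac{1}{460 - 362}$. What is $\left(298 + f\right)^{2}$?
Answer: $\frac{852932025}{9604} \approx 88810.0$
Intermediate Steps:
$f = \frac{1}{98} \approx 0.010204$
$\left(298 + f\right)^{2} = \left(298 + \frac{1}{98}\right)^{2} = \left(\frac{29205}{98}\right)^{2} = \frac{852932025}{9604}$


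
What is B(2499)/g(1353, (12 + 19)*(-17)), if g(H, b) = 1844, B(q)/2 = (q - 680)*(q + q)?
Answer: 4545681/461 ≈ 9860.5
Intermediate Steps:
B(q) = 4*q*(-680 + q) (B(q) = 2*((q - 680)*(q + q)) = 2*((-680 + q)*(2*q)) = 2*(2*q*(-680 + q)) = 4*q*(-680 + q))
B(2499)/g(1353, (12 + 19)*(-17)) = (4*2499*(-680 + 2499))/1844 = (4*2499*1819)*(1/1844) = 18182724*(1/1844) = 4545681/461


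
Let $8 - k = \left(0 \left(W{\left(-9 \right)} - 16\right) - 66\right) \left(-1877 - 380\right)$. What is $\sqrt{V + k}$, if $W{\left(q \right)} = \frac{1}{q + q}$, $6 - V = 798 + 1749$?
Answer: $i \sqrt{151495} \approx 389.22 i$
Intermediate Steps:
$V = -2541$ ($V = 6 - \left(798 + 1749\right) = 6 - 2547 = -2541$)
$W{\left(q \right)} = \frac{1}{2 q}$
$k = -148954$ ($k = 8 - \left(0 \left(\frac{1}{2 \left(-9\right)} - 16\right) - 66\right) \left(-1877 - 380\right) = 8 - \left(0 \left(\frac{1}{2} \left(- \frac{1}{9}\right) - 16\right) - 66\right) \left(-2257\right) = 8 - \left(0 \left(- \frac{1}{18} - 16\right) - 66\right) \left(-2257\right) = 8 - \left(0 \left(- \frac{289}{18}\right) - 66\right) \left(-2257\right) = 8 - \left(0 - 66\right) \left(-2257\right) = 8 - \left(-66\right) \left(-2257\right) = 8 - 148962 = -148954$)
$\sqrt{V + k} = \sqrt{-2541 - 148954} = \sqrt{-151495} = i \sqrt{151495}$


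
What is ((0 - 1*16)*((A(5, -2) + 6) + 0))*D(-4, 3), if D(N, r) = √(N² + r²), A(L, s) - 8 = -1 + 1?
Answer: -1120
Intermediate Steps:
A(L, s) = 8 (A(L, s) = 8 + (-1 + 1) = 8 + 0 = 8)
((0 - 1*16)*((A(5, -2) + 6) + 0))*D(-4, 3) = ((0 - 1*16)*((8 + 6) + 0))*√((-4)² + 3²) = ((0 - 16)*(14 + 0))*√(16 + 9) = (-16*14)*√25 = -224*5 = -1120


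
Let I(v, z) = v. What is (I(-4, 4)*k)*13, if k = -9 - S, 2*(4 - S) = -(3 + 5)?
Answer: 884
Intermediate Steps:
S = 8 (S = 4 - (-1)*(3 + 5)/2 = 4 - (-1)*8/2 = 4 - ½*(-8) = 4 + 4 = 8)
k = -17 (k = -9 - 1*8 = -9 - 8 = -17)
(I(-4, 4)*k)*13 = -4*(-17)*13 = 68*13 = 884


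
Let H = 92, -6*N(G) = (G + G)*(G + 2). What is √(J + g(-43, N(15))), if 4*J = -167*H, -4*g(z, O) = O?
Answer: I*√15279/2 ≈ 61.804*I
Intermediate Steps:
N(G) = -G*(2 + G)/3 (N(G) = -(G + G)*(G + 2)/6 = -2*G*(2 + G)/6 = -G*(2 + G)/3)
g(z, O) = -O/4
J = -3841 (J = (-167*92)/4 = (¼)*(-15364) = -3841)
√(J + g(-43, N(15))) = √(-3841 - (-1)*15*(2 + 15)/12) = √(-3841 - (-1)*15*17/12) = √(-3841 - ¼*(-85)) = √(-3841 + 85/4) = √(-15279/4) = I*√15279/2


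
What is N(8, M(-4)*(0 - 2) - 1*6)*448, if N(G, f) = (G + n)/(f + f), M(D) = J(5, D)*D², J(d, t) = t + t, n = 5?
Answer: 1456/125 ≈ 11.648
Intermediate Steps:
J(d, t) = 2*t
M(D) = 2*D³ (M(D) = (2*D)*D² = 2*D³)
N(G, f) = (5 + G)/(2*f) (N(G, f) = (G + 5)/(f + f) = (5 + G)/((2*f)) = (5 + G)*(1/(2*f)) = (5 + G)/(2*f))
N(8, M(-4)*(0 - 2) - 1*6)*448 = ((5 + 8)/(2*((2*(-4)³)*(0 - 2) - 1*6)))*448 = ((½)*13/((2*(-64))*(-2) - 6))*448 = ((½)*13/(-128*(-2) - 6))*448 = ((½)*13/(256 - 6))*448 = ((½)*13/250)*448 = ((½)*(1/250)*13)*448 = (13/500)*448 = 1456/125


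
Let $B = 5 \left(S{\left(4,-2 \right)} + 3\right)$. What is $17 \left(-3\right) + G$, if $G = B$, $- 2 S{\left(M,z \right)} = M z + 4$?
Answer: $-26$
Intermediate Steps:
$S{\left(M,z \right)} = -2 - \frac{M z}{2}$ ($S{\left(M,z \right)} = - \frac{M z + 4}{2} = - \frac{4 + M z}{2} = -2 - \frac{M z}{2}$)
$B = 25$ ($B = 5 \left(\left(-2 - 2 \left(-2\right)\right) + 3\right) = 5 \left(\left(-2 + 4\right) + 3\right) = 5 \left(2 + 3\right) = 5 \cdot 5 = 25$)
$G = 25$
$17 \left(-3\right) + G = 17 \left(-3\right) + 25 = -51 + 25 = -26$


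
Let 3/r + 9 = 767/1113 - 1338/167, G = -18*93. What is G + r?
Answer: -5079379869/3033944 ≈ -1674.2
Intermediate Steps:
G = -1674
r = -557613/3033944 (r = 3/(-9 + (767/1113 - 1338/167)) = 3/(-9 - 1361105/185871) = 3/(-3033944/185871) = 3*(-185871/3033944) = -557613/3033944 ≈ -0.18379)
G + r = -1674 - 557613/3033944 = -5079379869/3033944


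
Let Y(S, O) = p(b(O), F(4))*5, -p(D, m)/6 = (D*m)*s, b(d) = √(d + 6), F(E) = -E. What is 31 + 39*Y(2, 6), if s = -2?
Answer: 31 - 18720*√3 ≈ -32393.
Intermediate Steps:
b(d) = √(6 + d)
p(D, m) = 12*D*m (p(D, m) = -6*D*m*(-2) = -(-12)*D*m = 12*D*m)
Y(S, O) = -240*√(6 + O) (Y(S, O) = (12*√(6 + O)*(-1*4))*5 = (12*√(6 + O)*(-4))*5 = -48*√(6 + O)*5 = -240*√(6 + O))
31 + 39*Y(2, 6) = 31 + 39*(-240*√(6 + 6)) = 31 + 39*(-480*√3) = 31 - 18720*√3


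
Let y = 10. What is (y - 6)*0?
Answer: 0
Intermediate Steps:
(y - 6)*0 = (10 - 6)*0 = 4*0 = 0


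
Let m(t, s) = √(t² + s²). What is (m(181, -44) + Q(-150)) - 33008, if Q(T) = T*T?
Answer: -10508 + √34697 ≈ -10322.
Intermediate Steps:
Q(T) = T²
m(t, s) = √(s² + t²)
(m(181, -44) + Q(-150)) - 33008 = (√((-44)² + 181²) + (-150)²) - 33008 = (√(1936 + 32761) + 22500) - 33008 = (√34697 + 22500) - 33008 = (22500 + √34697) - 33008 = -10508 + √34697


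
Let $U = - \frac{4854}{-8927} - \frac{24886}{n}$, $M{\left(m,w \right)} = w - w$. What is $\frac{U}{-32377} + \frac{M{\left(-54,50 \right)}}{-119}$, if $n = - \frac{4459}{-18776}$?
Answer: $\frac{4171204233886}{1288782446861} \approx 3.2365$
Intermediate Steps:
$M{\left(m,w \right)} = 0$
$n = \frac{4459}{18776}$ ($n = \left(-4459\right) \left(- \frac{1}{18776}\right) = \frac{4459}{18776} \approx 0.23748$)
$U = - \frac{4171204233886}{39805493}$ ($U = - \frac{4854}{-8927} - \frac{24886}{\frac{4459}{18776}} = \left(-4854\right) \left(- \frac{1}{8927}\right) - \frac{467259536}{4459} = \frac{4854}{8927} - \frac{467259536}{4459} = - \frac{4171204233886}{39805493} \approx -1.0479 \cdot 10^{5}$)
$\frac{U}{-32377} + \frac{M{\left(-54,50 \right)}}{-119} = - \frac{4171204233886}{39805493 \left(-32377\right)} + \frac{0}{-119} = \left(- \frac{4171204233886}{39805493}\right) \left(- \frac{1}{32377}\right) + 0 \left(- \frac{1}{119}\right) = \frac{4171204233886}{1288782446861} + 0 = \frac{4171204233886}{1288782446861}$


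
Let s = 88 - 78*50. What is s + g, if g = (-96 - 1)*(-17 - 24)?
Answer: 165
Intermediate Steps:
g = 3977 (g = -97*(-41) = 3977)
s = -3812 (s = 88 - 3900 = -3812)
s + g = -3812 + 3977 = 165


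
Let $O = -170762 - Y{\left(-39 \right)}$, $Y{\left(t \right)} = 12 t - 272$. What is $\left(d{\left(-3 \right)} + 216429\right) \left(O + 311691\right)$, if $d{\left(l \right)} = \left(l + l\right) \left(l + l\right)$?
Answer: $30666380085$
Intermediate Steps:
$Y{\left(t \right)} = -272 + 12 t$
$O = -170022$ ($O = -170762 - \left(-272 + 12 \left(-39\right)\right) = -170762 - \left(-272 - 468\right) = -170762 - -740 = -170762 + 740 = -170022$)
$d{\left(l \right)} = 4 l^{2}$ ($d{\left(l \right)} = 2 l 2 l = 4 l^{2}$)
$\left(d{\left(-3 \right)} + 216429\right) \left(O + 311691\right) = \left(4 \left(-3\right)^{2} + 216429\right) \left(-170022 + 311691\right) = \left(4 \cdot 9 + 216429\right) 141669 = \left(36 + 216429\right) 141669 = 216465 \cdot 141669 = 30666380085$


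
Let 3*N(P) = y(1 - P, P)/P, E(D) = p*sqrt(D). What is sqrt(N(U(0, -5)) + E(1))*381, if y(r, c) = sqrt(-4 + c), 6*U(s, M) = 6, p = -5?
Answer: 127*sqrt(-45 + 3*I*sqrt(3)) ≈ 49.105 + 853.36*I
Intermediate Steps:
U(s, M) = 1 (U(s, M) = (1/6)*6 = 1)
E(D) = -5*sqrt(D)
N(P) = sqrt(-4 + P)/(3*P) (N(P) = (sqrt(-4 + P)/P)/3 = sqrt(-4 + P)/(3*P))
sqrt(N(U(0, -5)) + E(1))*381 = sqrt((1/3)*sqrt(-4 + 1)/1 - 5*sqrt(1))*381 = sqrt((1/3)*1*sqrt(-3) - 5*1)*381 = sqrt((1/3)*1*(I*sqrt(3)) - 5)*381 = sqrt(I*sqrt(3)/3 - 5)*381 = sqrt(-5 + I*sqrt(3)/3)*381 = 381*sqrt(-5 + I*sqrt(3)/3)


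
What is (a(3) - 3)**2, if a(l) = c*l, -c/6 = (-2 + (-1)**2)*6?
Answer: 11025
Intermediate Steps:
c = 36 (c = -6*(-2 + (-1)**2)*6 = -6*(-2 + 1)*6 = -(-6)*6 = -6*(-6) = 36)
a(l) = 36*l
(a(3) - 3)**2 = (36*3 - 3)**2 = (108 - 3)**2 = 105**2 = 11025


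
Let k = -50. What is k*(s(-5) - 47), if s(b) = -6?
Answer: 2650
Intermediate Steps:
k*(s(-5) - 47) = -50*(-6 - 47) = -50*(-53) = 2650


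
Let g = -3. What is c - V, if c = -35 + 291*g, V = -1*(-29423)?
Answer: -30331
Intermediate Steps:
V = 29423
c = -908 (c = -35 + 291*(-3) = -35 - 873 = -908)
c - V = -908 - 1*29423 = -908 - 29423 = -30331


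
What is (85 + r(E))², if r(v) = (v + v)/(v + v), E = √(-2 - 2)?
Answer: 7396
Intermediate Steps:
E = 2*I (E = √(-4) = 2*I ≈ 2.0*I)
r(v) = 1 (r(v) = (2*v)/((2*v)) = (2*v)*(1/(2*v)) = 1)
(85 + r(E))² = (85 + 1)² = 86² = 7396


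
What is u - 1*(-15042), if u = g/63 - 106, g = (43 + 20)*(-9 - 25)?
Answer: 14902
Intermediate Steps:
g = -2142 (g = 63*(-34) = -2142)
u = -140 (u = -2142/63 - 106 = -2142*1/63 - 106 = -34 - 106 = -140)
u - 1*(-15042) = -140 - 1*(-15042) = -140 + 15042 = 14902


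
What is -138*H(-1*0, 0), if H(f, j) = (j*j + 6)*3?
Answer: -2484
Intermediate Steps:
H(f, j) = 18 + 3*j**2 (H(f, j) = (j**2 + 6)*3 = (6 + j**2)*3 = 18 + 3*j**2)
-138*H(-1*0, 0) = -138*(18 + 3*0**2) = -138*(18 + 3*0) = -138*(18 + 0) = -138*18 = -2484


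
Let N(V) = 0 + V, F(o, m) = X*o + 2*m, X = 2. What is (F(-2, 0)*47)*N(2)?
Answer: -376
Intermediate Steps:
F(o, m) = 2*m + 2*o (F(o, m) = 2*o + 2*m = 2*m + 2*o)
N(V) = V
(F(-2, 0)*47)*N(2) = ((2*0 + 2*(-2))*47)*2 = ((0 - 4)*47)*2 = -4*47*2 = -188*2 = -376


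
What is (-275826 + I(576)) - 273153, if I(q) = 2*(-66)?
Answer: -549111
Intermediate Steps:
I(q) = -132
(-275826 + I(576)) - 273153 = (-275826 - 132) - 273153 = -275958 - 273153 = -549111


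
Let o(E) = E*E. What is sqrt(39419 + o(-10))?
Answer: 3*sqrt(4391) ≈ 198.79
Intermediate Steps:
o(E) = E**2
sqrt(39419 + o(-10)) = sqrt(39419 + (-10)**2) = sqrt(39419 + 100) = sqrt(39519) = 3*sqrt(4391)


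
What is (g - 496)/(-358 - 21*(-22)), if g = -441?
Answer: -937/104 ≈ -9.0096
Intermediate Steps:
(g - 496)/(-358 - 21*(-22)) = (-441 - 496)/(-358 - 21*(-22)) = -937/(-358 + 462) = -937/104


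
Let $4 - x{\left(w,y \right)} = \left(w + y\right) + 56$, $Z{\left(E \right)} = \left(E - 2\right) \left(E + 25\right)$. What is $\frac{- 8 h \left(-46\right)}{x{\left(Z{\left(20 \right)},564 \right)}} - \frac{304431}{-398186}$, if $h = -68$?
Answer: $\frac{226050545}{12343766} \approx 18.313$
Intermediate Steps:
$Z{\left(E \right)} = \left(-2 + E\right) \left(25 + E\right)$
$x{\left(w,y \right)} = -52 - w - y$ ($x{\left(w,y \right)} = 4 - \left(\left(w + y\right) + 56\right) = 4 - \left(56 + w + y\right) = -52 - w - y$)
$\frac{- 8 h \left(-46\right)}{x{\left(Z{\left(20 \right)},564 \right)}} - \frac{304431}{-398186} = \frac{\left(-8\right) \left(-68\right) \left(-46\right)}{-52 - \left(-50 + 20^{2} + 23 \cdot 20\right) - 564} - \frac{304431}{-398186} = \frac{544 \left(-46\right)}{-52 - \left(-50 + 400 + 460\right) - 564} - - \frac{304431}{398186} = - \frac{25024}{-52 - 810 - 564} + \frac{304431}{398186} = - \frac{25024}{-1426} + \frac{304431}{398186} = \left(-25024\right) \left(- \frac{1}{1426}\right) + \frac{304431}{398186} = \frac{544}{31} + \frac{304431}{398186} = \frac{226050545}{12343766}$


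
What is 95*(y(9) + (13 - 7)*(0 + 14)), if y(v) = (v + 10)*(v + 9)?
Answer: 40470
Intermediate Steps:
y(v) = (9 + v)*(10 + v) (y(v) = (10 + v)*(9 + v) = (9 + v)*(10 + v))
95*(y(9) + (13 - 7)*(0 + 14)) = 95*((90 + 9**2 + 19*9) + (13 - 7)*(0 + 14)) = 95*((90 + 81 + 171) + 6*14) = 95*(342 + 84) = 95*426 = 40470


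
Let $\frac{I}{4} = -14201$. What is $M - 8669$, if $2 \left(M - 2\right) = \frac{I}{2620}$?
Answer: $- \frac{11367971}{1310} \approx -8677.8$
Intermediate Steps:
$I = -56804$ ($I = 4 \left(-14201\right) = -56804$)
$M = - \frac{11581}{1310}$ ($M = 2 + \frac{\left(-56804\right) \frac{1}{2620}}{2} = 2 + \frac{1}{2} \left(- \frac{14201}{655}\right) = 2 - \frac{14201}{1310} = - \frac{11581}{1310} \approx -8.8405$)
$M - 8669 = - \frac{11581}{1310} - 8669 = - \frac{11367971}{1310}$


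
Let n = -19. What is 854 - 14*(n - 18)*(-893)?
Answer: -461720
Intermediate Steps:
854 - 14*(n - 18)*(-893) = 854 - 14*(-19 - 18)*(-893) = 854 - 14*(-37)*(-893) = 854 + 518*(-893) = 854 - 462574 = -461720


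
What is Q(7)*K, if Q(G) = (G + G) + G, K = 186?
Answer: 3906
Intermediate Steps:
Q(G) = 3*G (Q(G) = 2*G + G = 3*G)
Q(7)*K = (3*7)*186 = 21*186 = 3906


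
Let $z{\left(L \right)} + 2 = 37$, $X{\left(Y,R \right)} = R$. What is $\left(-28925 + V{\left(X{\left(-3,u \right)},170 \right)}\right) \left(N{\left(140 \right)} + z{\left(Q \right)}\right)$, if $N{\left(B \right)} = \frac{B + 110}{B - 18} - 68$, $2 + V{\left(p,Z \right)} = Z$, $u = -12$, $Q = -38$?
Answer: $\frac{54293216}{61} \approx 8.9005 \cdot 10^{5}$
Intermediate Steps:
$z{\left(L \right)} = 35$ ($z{\left(L \right)} = -2 + 37 = 35$)
$V{\left(p,Z \right)} = -2 + Z$
$N{\left(B \right)} = -68 + \frac{110 + B}{-18 + B}$ ($N{\left(B \right)} = \frac{110 + B}{-18 + B} - 68 = -68 + \frac{110 + B}{-18 + B}$)
$\left(-28925 + V{\left(X{\left(-3,u \right)},170 \right)}\right) \left(N{\left(140 \right)} + z{\left(Q \right)}\right) = \left(-28925 + \left(-2 + 170\right)\right) \left(\frac{1334 - 9380}{-18 + 140} + 35\right) = \left(-28925 + 168\right) \left(\frac{1334 - 9380}{122} + 35\right) = - 28757 \left(\frac{1}{122} \left(-8046\right) + 35\right) = - 28757 \left(- \frac{4023}{61} + 35\right) = \left(-28757\right) \left(- \frac{1888}{61}\right) = \frac{54293216}{61}$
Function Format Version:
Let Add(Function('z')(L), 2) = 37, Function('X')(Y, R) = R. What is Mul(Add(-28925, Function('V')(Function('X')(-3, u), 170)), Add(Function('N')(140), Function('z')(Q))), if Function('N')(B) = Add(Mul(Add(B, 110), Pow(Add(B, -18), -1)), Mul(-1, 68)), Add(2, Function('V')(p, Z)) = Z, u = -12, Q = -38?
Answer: Rational(54293216, 61) ≈ 8.9005e+5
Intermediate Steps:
Function('z')(L) = 35 (Function('z')(L) = Add(-2, 37) = 35)
Function('V')(p, Z) = Add(-2, Z)
Function('N')(B) = Add(-68, Mul(Pow(Add(-18, B), -1), Add(110, B))) (Function('N')(B) = Add(Mul(Add(110, B), Pow(Add(-18, B), -1)), -68) = Add(Mul(Pow(Add(-18, B), -1), Add(110, B)), -68) = Add(-68, Mul(Pow(Add(-18, B), -1), Add(110, B))))
Mul(Add(-28925, Function('V')(Function('X')(-3, u), 170)), Add(Function('N')(140), Function('z')(Q))) = Mul(Add(-28925, Add(-2, 170)), Add(Mul(Pow(Add(-18, 140), -1), Add(1334, Mul(-67, 140))), 35)) = Mul(Add(-28925, 168), Add(Mul(Pow(122, -1), Add(1334, -9380)), 35)) = Mul(-28757, Add(Mul(Rational(1, 122), -8046), 35)) = Mul(-28757, Add(Rational(-4023, 61), 35)) = Mul(-28757, Rational(-1888, 61)) = Rational(54293216, 61)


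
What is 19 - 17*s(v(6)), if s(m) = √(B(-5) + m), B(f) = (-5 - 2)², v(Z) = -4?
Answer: 19 - 51*√5 ≈ -95.039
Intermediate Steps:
B(f) = 49 (B(f) = (-7)² = 49)
s(m) = √(49 + m)
19 - 17*s(v(6)) = 19 - 17*√(49 - 4) = 19 - 51*√5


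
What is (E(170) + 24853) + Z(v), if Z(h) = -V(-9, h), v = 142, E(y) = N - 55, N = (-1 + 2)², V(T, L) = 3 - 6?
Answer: 24802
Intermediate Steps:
V(T, L) = -3
N = 1 (N = 1² = 1)
E(y) = -54 (E(y) = 1 - 55 = -54)
Z(h) = 3 (Z(h) = -1*(-3) = 3)
(E(170) + 24853) + Z(v) = (-54 + 24853) + 3 = 24799 + 3 = 24802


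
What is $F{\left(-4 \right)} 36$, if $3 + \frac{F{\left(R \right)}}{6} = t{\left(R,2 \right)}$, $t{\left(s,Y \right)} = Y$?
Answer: $-216$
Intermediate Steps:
$F{\left(R \right)} = -6$ ($F{\left(R \right)} = -18 + 6 \cdot 2 = -18 + 12 = -6$)
$F{\left(-4 \right)} 36 = \left(-6\right) 36 = -216$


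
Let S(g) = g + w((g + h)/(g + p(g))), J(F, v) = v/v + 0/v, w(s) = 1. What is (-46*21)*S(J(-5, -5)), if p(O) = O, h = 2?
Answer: -1932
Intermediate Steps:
J(F, v) = 1 (J(F, v) = 1 + 0 = 1)
S(g) = 1 + g (S(g) = g + 1 = 1 + g)
(-46*21)*S(J(-5, -5)) = (-46*21)*(1 + 1) = -966*2 = -1932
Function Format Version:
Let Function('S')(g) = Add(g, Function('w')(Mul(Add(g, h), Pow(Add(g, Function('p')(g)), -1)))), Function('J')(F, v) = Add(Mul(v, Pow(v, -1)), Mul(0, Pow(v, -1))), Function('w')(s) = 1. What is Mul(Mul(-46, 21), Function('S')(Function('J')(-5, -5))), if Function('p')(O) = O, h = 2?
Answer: -1932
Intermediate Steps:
Function('J')(F, v) = 1 (Function('J')(F, v) = Add(1, 0) = 1)
Function('S')(g) = Add(1, g) (Function('S')(g) = Add(g, 1) = Add(1, g))
Mul(Mul(-46, 21), Function('S')(Function('J')(-5, -5))) = Mul(Mul(-46, 21), Add(1, 1)) = Mul(-966, 2) = -1932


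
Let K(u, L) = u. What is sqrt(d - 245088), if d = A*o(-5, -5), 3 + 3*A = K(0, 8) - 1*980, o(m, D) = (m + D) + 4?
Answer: I*sqrt(243122) ≈ 493.07*I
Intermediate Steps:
o(m, D) = 4 + D + m (o(m, D) = (D + m) + 4 = 4 + D + m)
A = -983/3 (A = -1 + (0 - 1*980)/3 = -1 + (0 - 980)/3 = -1 + (1/3)*(-980) = -1 - 980/3 = -983/3 ≈ -327.67)
d = 1966 (d = -983*(4 - 5 - 5)/3 = -983/3*(-6) = 1966)
sqrt(d - 245088) = sqrt(1966 - 245088) = sqrt(-243122) = I*sqrt(243122)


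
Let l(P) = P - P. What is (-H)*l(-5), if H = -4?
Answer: 0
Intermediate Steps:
l(P) = 0
(-H)*l(-5) = -1*(-4)*0 = 4*0 = 0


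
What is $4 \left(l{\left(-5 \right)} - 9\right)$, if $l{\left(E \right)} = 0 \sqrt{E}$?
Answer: $-36$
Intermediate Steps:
$l{\left(E \right)} = 0$
$4 \left(l{\left(-5 \right)} - 9\right) = 4 \left(0 - 9\right) = 4 \left(-9\right) = -36$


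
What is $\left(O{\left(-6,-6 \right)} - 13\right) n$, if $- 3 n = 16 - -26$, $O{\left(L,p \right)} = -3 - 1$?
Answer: $238$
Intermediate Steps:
$O{\left(L,p \right)} = -4$ ($O{\left(L,p \right)} = -3 - 1 = -4$)
$n = -14$ ($n = - \frac{16 - -26}{3} = - \frac{16 + 26}{3} = \left(- \frac{1}{3}\right) 42 = -14$)
$\left(O{\left(-6,-6 \right)} - 13\right) n = \left(-4 - 13\right) \left(-14\right) = \left(-17\right) \left(-14\right) = 238$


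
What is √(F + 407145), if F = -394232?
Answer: √12913 ≈ 113.64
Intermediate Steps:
√(F + 407145) = √(-394232 + 407145) = √12913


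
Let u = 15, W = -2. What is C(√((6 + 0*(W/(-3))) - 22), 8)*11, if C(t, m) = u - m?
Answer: 77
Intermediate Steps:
C(t, m) = 15 - m
C(√((6 + 0*(W/(-3))) - 22), 8)*11 = (15 - 1*8)*11 = (15 - 8)*11 = 7*11 = 77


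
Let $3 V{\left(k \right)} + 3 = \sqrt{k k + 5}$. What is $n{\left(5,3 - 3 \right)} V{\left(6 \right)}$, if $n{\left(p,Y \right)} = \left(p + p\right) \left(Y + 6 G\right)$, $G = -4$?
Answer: $240 - 80 \sqrt{41} \approx -272.25$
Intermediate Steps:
$n{\left(p,Y \right)} = 2 p \left(-24 + Y\right)$ ($n{\left(p,Y \right)} = \left(p + p\right) \left(Y + 6 \left(-4\right)\right) = 2 p \left(Y - 24\right) = 2 p \left(-24 + Y\right)$)
$V{\left(k \right)} = -1 + \frac{\sqrt{5 + k^{2}}}{3}$ ($V{\left(k \right)} = -1 + \frac{\sqrt{k k + 5}}{3} = -1 + \frac{\sqrt{k^{2} + 5}}{3} = -1 + \frac{\sqrt{5 + k^{2}}}{3}$)
$n{\left(5,3 - 3 \right)} V{\left(6 \right)} = 2 \cdot 5 \left(-24 + \left(3 - 3\right)\right) \left(-1 + \frac{\sqrt{5 + 6^{2}}}{3}\right) = 2 \cdot 5 \left(-24 + 0\right) \left(-1 + \frac{\sqrt{5 + 36}}{3}\right) = 2 \cdot 5 \left(-24\right) \left(-1 + \frac{\sqrt{41}}{3}\right) = - 240 \left(-1 + \frac{\sqrt{41}}{3}\right) = 240 - 80 \sqrt{41}$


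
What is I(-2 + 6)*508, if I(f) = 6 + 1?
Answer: 3556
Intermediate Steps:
I(f) = 7
I(-2 + 6)*508 = 7*508 = 3556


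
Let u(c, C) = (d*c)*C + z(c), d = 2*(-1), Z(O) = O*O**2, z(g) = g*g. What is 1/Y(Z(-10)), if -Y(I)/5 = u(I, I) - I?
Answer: 1/4995000 ≈ 2.0020e-7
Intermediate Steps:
z(g) = g**2
Z(O) = O**3
d = -2
u(c, C) = c**2 - 2*C*c (u(c, C) = (-2*c)*C + c**2 = -2*C*c + c**2 = c**2 - 2*C*c)
Y(I) = 5*I + 5*I**2 (Y(I) = -5*(I*(I - 2*I) - I) = -5*(I*(-I) - I) = -5*(-I**2 - I) = -5*(-I - I**2) = 5*I + 5*I**2)
1/Y(Z(-10)) = 1/(5*(-10)**3*(1 + (-10)**3)) = 1/(5*(-1000)*(1 - 1000)) = 1/(5*(-1000)*(-999)) = 1/4995000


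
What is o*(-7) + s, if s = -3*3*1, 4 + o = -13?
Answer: 110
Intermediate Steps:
o = -17 (o = -4 - 13 = -17)
s = -9 (s = -9*1 = -9)
o*(-7) + s = -17*(-7) - 9 = 119 - 9 = 110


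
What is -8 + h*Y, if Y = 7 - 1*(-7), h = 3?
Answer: 34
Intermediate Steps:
Y = 14 (Y = 7 + 7 = 14)
-8 + h*Y = -8 + 3*14 = -8 + 42 = 34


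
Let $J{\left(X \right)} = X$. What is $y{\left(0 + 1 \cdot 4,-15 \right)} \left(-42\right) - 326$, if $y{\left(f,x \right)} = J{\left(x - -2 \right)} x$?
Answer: $-8516$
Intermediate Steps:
$y{\left(f,x \right)} = x \left(2 + x\right)$ ($y{\left(f,x \right)} = \left(x - -2\right) x = \left(x + 2\right) x = \left(2 + x\right) x = x \left(2 + x\right)$)
$y{\left(0 + 1 \cdot 4,-15 \right)} \left(-42\right) - 326 = - 15 \left(2 - 15\right) \left(-42\right) - 326 = \left(-15\right) \left(-13\right) \left(-42\right) - 326 = 195 \left(-42\right) - 326 = -8190 - 326 = -8516$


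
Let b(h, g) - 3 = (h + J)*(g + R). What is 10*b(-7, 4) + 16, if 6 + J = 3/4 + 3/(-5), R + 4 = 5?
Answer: -1193/2 ≈ -596.50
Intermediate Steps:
R = 1 (R = -4 + 5 = 1)
J = -117/20 (J = -6 + (3/4 + 3/(-5)) = -6 + (3*(¼) + 3*(-⅕)) = -6 + (¾ - ⅗) = -6 + 3/20 = -117/20 ≈ -5.8500)
b(h, g) = 3 + (1 + g)*(-117/20 + h) (b(h, g) = 3 + (h - 117/20)*(g + 1) = 3 + (-117/20 + h)*(1 + g) = 3 + (1 + g)*(-117/20 + h))
10*b(-7, 4) + 16 = 10*(-57/20 - 7 - 117/20*4 + 4*(-7)) + 16 = 10*(-57/20 - 7 - 117/5 - 28) + 16 = 10*(-245/4) + 16 = -1225/2 + 16 = -1193/2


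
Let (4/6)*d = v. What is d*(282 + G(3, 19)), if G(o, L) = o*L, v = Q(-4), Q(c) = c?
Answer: -2034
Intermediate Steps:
v = -4
G(o, L) = L*o
d = -6 (d = (3/2)*(-4) = -6)
d*(282 + G(3, 19)) = -6*(282 + 19*3) = -6*(282 + 57) = -6*339 = -2034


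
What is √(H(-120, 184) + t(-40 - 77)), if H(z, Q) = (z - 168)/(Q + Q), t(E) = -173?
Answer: I*√91931/23 ≈ 13.183*I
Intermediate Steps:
H(z, Q) = (-168 + z)/(2*Q) (H(z, Q) = (-168 + z)/((2*Q)) = (-168 + z)*(1/(2*Q)) = (-168 + z)/(2*Q))
√(H(-120, 184) + t(-40 - 77)) = √((½)*(-168 - 120)/184 - 173) = √((½)*(1/184)*(-288) - 173) = √(-18/23 - 173) = √(-3997/23) = I*√91931/23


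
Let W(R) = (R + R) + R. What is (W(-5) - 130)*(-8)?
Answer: 1160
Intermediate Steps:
W(R) = 3*R (W(R) = 2*R + R = 3*R)
(W(-5) - 130)*(-8) = (3*(-5) - 130)*(-8) = (-15 - 130)*(-8) = -145*(-8) = 1160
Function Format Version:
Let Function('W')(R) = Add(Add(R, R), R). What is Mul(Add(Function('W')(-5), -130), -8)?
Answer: 1160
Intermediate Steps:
Function('W')(R) = Mul(3, R) (Function('W')(R) = Add(Mul(2, R), R) = Mul(3, R))
Mul(Add(Function('W')(-5), -130), -8) = Mul(Add(Mul(3, -5), -130), -8) = Mul(Add(-15, -130), -8) = Mul(-145, -8) = 1160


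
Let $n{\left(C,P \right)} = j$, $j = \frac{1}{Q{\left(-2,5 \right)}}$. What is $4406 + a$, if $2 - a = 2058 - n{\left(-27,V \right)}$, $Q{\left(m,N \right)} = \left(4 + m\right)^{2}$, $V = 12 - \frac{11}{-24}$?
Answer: $\frac{9401}{4} \approx 2350.3$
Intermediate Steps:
$V = \frac{299}{24}$ ($V = 12 - 11 \left(- \frac{1}{24}\right) = 12 - - \frac{11}{24} = 12 + \frac{11}{24} = \frac{299}{24} \approx 12.458$)
$j = \frac{1}{4}$ ($j = \frac{1}{\left(4 - 2\right)^{2}} = \frac{1}{2^{2}} = \frac{1}{4} \approx 0.25$)
$n{\left(C,P \right)} = \frac{1}{4}$
$a = - \frac{8223}{4}$ ($a = 2 - \left(2058 - \frac{1}{4}\right) = 2 - \frac{8231}{4} = - \frac{8223}{4} \approx -2055.8$)
$4406 + a = 4406 - \frac{8223}{4} = \frac{9401}{4}$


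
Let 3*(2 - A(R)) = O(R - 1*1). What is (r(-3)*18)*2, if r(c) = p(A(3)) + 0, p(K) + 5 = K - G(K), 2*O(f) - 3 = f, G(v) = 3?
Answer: -246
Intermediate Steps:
O(f) = 3/2 + f/2
A(R) = 5/3 - R/6 (A(R) = 2 - (3/2 + (R - 1*1)/2)/3 = 2 - (3/2 + (R - 1)/2)/3 = 2 - (3/2 + (-1 + R)/2)/3 = 2 - (3/2 + (-1/2 + R/2))/3 = 2 - (1 + R/2)/3 = 2 + (-1/3 - R/6) = 5/3 - R/6)
p(K) = -8 + K (p(K) = -5 + (K - 1*3) = -5 + (K - 3) = -5 + (-3 + K) = -8 + K)
r(c) = -41/6 (r(c) = (-8 + (5/3 - 1/6*3)) + 0 = (-8 + (5/3 - 1/2)) + 0 = (-8 + 7/6) + 0 = -41/6 + 0 = -41/6)
(r(-3)*18)*2 = -41/6*18*2 = -123*2 = -246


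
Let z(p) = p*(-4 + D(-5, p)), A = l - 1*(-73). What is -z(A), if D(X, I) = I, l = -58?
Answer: -165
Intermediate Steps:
A = 15 (A = -58 - 1*(-73) = -58 + 73 = 15)
z(p) = p*(-4 + p)
-z(A) = -15*(-4 + 15) = -15*11 = -1*165 = -165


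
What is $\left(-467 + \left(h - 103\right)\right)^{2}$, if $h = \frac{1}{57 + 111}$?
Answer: $\frac{9169786081}{28224} \approx 3.2489 \cdot 10^{5}$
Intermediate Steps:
$h = \frac{1}{168} \approx 0.0059524$
$\left(-467 + \left(h - 103\right)\right)^{2} = \left(-467 + \left(\frac{1}{168} - 103\right)\right)^{2} = \left(-467 - \frac{17303}{168}\right)^{2} = \left(- \frac{95759}{168}\right)^{2} = \frac{9169786081}{28224}$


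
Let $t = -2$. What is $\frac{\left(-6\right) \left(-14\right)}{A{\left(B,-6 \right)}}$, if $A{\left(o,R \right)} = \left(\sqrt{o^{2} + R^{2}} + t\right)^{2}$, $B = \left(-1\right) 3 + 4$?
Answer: $\frac{84}{\left(2 - \sqrt{37}\right)^{2}} \approx 5.0393$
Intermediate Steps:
$B = 1$ ($B = -3 + 4 = 1$)
$A{\left(o,R \right)} = \left(-2 + \sqrt{R^{2} + o^{2}}\right)^{2}$ ($A{\left(o,R \right)} = \left(\sqrt{o^{2} + R^{2}} - 2\right)^{2} = \left(\sqrt{R^{2} + o^{2}} - 2\right)^{2} = \left(-2 + \sqrt{R^{2} + o^{2}}\right)^{2}$)
$\frac{\left(-6\right) \left(-14\right)}{A{\left(B,-6 \right)}} = \frac{\left(-6\right) \left(-14\right)}{\left(-2 + \sqrt{\left(-6\right)^{2} + 1^{2}}\right)^{2}} = \frac{84}{\left(-2 + \sqrt{36 + 1}\right)^{2}} = \frac{84}{\left(-2 + \sqrt{37}\right)^{2}}$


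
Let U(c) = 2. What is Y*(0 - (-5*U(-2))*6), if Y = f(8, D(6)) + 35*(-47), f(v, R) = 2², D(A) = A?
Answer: -98460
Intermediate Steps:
f(v, R) = 4
Y = -1641 (Y = 4 + 35*(-47) = 4 - 1645 = -1641)
Y*(0 - (-5*U(-2))*6) = -1641*(0 - (-5*2)*6) = -1641*(0 - (-10)*6) = -1641*(0 - 1*(-60)) = -1641*(0 + 60) = -1641*60 = -98460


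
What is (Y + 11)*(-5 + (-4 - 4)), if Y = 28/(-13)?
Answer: -115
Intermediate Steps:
Y = -28/13 (Y = 28*(-1/13) = -28/13 ≈ -2.1538)
(Y + 11)*(-5 + (-4 - 4)) = (-28/13 + 11)*(-5 + (-4 - 4)) = 115*(-5 - 8)/13 = (115/13)*(-13) = -115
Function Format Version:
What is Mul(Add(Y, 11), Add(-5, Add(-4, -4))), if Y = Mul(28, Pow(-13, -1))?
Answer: -115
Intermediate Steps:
Y = Rational(-28, 13) (Y = Mul(28, Rational(-1, 13)) = Rational(-28, 13) ≈ -2.1538)
Mul(Add(Y, 11), Add(-5, Add(-4, -4))) = Mul(Add(Rational(-28, 13), 11), Add(-5, Add(-4, -4))) = Mul(Rational(115, 13), Add(-5, -8)) = Mul(Rational(115, 13), -13) = -115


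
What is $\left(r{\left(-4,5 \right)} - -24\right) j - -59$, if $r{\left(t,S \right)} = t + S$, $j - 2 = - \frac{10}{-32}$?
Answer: $\frac{1869}{16} \approx 116.81$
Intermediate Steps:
$j = \frac{37}{16}$ ($j = 2 - \frac{10}{-32} = 2 - - \frac{5}{16} = 2 + \frac{5}{16} = \frac{37}{16} \approx 2.3125$)
$r{\left(t,S \right)} = S + t$
$\left(r{\left(-4,5 \right)} - -24\right) j - -59 = \left(\left(5 - 4\right) - -24\right) \frac{37}{16} - -59 = \left(1 + 24\right) \frac{37}{16} + 59 = 25 \cdot \frac{37}{16} + 59 = \frac{925}{16} + 59 = \frac{1869}{16}$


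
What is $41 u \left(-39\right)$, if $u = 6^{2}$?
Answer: $-57564$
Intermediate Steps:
$u = 36$
$41 u \left(-39\right) = 41 \cdot 36 \left(-39\right) = 1476 \left(-39\right) = -57564$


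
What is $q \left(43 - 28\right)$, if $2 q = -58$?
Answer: $-435$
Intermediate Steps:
$q = -29$ ($q = \frac{1}{2} \left(-58\right) = -29$)
$q \left(43 - 28\right) = - 29 \left(43 - 28\right) = \left(-29\right) 15 = -435$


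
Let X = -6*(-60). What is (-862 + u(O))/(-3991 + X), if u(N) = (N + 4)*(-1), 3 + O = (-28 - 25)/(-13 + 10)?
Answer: 2642/10893 ≈ 0.24254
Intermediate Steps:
X = 360
O = 44/3 (O = -3 + (-28 - 25)/(-13 + 10) = -3 - 53/(-3) = -3 - 53*(-⅓) = -3 + 53/3 = 44/3 ≈ 14.667)
u(N) = -4 - N (u(N) = (4 + N)*(-1) = -4 - N)
(-862 + u(O))/(-3991 + X) = (-862 + (-4 - 1*44/3))/(-3991 + 360) = (-862 + (-4 - 44/3))/(-3631) = (-862 - 56/3)*(-1/3631) = -2642/3*(-1/3631) = 2642/10893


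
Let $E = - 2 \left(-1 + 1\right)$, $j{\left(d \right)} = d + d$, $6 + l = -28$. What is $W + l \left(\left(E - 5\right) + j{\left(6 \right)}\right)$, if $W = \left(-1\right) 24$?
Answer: $-262$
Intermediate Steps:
$l = -34$ ($l = -6 - 28 = -34$)
$W = -24$
$j{\left(d \right)} = 2 d$
$E = 0$ ($E = \left(-2\right) 0 = 0$)
$W + l \left(\left(E - 5\right) + j{\left(6 \right)}\right) = -24 - 34 \left(\left(0 - 5\right) + 2 \cdot 6\right) = -24 - 34 \left(-5 + 12\right) = -24 - 238 = -262$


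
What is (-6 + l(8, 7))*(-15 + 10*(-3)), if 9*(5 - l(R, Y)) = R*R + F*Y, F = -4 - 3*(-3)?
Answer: 540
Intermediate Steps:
F = 5 (F = -4 + 9 = 5)
l(R, Y) = 5 - 5*Y/9 - R**2/9 (l(R, Y) = 5 - (R*R + 5*Y)/9 = 5 - (R**2 + 5*Y)/9 = 5 + (-5*Y/9 - R**2/9) = 5 - 5*Y/9 - R**2/9)
(-6 + l(8, 7))*(-15 + 10*(-3)) = (-6 + (5 - 5/9*7 - 1/9*8**2))*(-15 + 10*(-3)) = (-6 + (5 - 35/9 - 1/9*64))*(-15 - 30) = (-6 + (5 - 35/9 - 64/9))*(-45) = (-6 - 6)*(-45) = -12*(-45) = 540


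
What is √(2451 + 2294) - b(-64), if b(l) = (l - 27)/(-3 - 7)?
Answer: -91/10 + √4745 ≈ 59.784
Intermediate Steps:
b(l) = 27/10 - l/10 (b(l) = (-27 + l)/(-10) = (-27 + l)*(-⅒) = 27/10 - l/10)
√(2451 + 2294) - b(-64) = √(2451 + 2294) - (27/10 - ⅒*(-64)) = √4745 - (27/10 + 32/5) = √4745 - 1*91/10 = √4745 - 91/10 = -91/10 + √4745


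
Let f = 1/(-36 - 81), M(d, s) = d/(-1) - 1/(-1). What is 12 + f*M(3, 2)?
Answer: 1406/117 ≈ 12.017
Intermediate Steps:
M(d, s) = 1 - d (M(d, s) = d*(-1) - 1*(-1) = -d + 1 = 1 - d)
f = -1/117 (f = 1/(-117) = -1/117 ≈ -0.0085470)
12 + f*M(3, 2) = 12 - (1 - 1*3)/117 = 12 - (1 - 3)/117 = 12 - 1/117*(-2) = 12 + 2/117 = 1406/117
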